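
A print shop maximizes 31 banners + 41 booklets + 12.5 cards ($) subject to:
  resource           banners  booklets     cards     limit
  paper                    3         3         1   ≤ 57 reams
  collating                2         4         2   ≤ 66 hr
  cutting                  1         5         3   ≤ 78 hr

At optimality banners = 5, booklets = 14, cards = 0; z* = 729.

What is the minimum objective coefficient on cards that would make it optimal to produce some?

17

Binding: paper and collating. Non-binding: cutting (3 unused).
Since cutting is not tight, its dual is 0.
From A_Bᵀ y = c: 3·y_paper + 2·y_collating = 31; 3·y_paper + 4·y_collating = 41.
Solving: y_paper = 7, y_collating = 5.
cards enters the basis when its profit ≥ yᵀa₃ = 7·1 + 5·2 = 17.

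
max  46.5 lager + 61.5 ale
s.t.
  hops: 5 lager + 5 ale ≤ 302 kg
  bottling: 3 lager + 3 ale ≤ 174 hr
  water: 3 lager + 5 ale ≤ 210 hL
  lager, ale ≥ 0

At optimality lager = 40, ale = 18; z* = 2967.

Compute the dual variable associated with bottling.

Binding: bottling and water. Non-binding: hops (12 unused).
Slack constraints have shadow price 0 (complementary slackness).
Dual feasibility on the basic columns requires 3·y_bottling + 3·y_water = 46.5, 3·y_bottling + 5·y_water = 61.5.
→ y_bottling = 8 and y_water = 7.5.
Shadow price of bottling = 8.

8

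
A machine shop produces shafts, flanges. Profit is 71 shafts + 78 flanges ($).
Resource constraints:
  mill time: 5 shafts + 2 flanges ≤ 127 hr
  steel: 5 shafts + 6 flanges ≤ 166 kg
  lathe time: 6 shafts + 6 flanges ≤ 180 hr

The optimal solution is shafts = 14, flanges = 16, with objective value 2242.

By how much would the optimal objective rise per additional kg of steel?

7

Binding: steel and lathe time. Non-binding: mill time (25 unused).
Slack constraints have shadow price 0 (complementary slackness).
From A_Bᵀ y = c: 5·y_steel + 6·y_lathe time = 71; 6·y_steel + 6·y_lathe time = 78.
→ y_steel = 7 and y_lathe time = 6.
Shadow price of steel = 7.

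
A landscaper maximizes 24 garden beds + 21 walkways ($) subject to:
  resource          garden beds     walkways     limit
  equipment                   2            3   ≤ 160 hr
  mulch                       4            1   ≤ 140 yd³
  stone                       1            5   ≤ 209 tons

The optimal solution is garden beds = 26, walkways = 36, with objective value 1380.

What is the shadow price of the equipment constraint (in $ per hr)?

6

Binding: equipment and mulch. Non-binding: stone (3 unused).
By complementary slackness, y = 0 for the non-binding constraint.
The binding rows give the dual system: 2·y_equipment + 4·y_mulch = 24 and 3·y_equipment + 1·y_mulch = 21.
This yields shadow prices y_equipment = 6, y_mulch = 3.
Shadow price of equipment = 6.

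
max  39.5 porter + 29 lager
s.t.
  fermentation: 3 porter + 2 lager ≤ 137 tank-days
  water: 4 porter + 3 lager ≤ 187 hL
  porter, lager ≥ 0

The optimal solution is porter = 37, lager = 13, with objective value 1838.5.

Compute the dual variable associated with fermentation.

2.5

Check each constraint at x*: fermentation 137/137 (tight); water 187/187 (tight).
The binding rows give the dual system: 3·y_fermentation + 4·y_water = 39.5 and 2·y_fermentation + 3·y_water = 29.
This yields shadow prices y_fermentation = 2.5, y_water = 8.
Shadow price of fermentation = 2.5.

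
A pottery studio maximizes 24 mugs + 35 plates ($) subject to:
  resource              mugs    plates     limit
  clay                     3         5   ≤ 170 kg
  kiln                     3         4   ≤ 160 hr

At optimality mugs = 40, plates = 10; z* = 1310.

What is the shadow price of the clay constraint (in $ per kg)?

3

At the optimum: clay uses 170 of 170 (binding); kiln uses 160 of 160 (binding).
Dual feasibility on the basic columns requires 3·y_clay + 3·y_kiln = 24, 5·y_clay + 4·y_kiln = 35.
This yields shadow prices y_clay = 3, y_kiln = 5.
Shadow price of clay = 3.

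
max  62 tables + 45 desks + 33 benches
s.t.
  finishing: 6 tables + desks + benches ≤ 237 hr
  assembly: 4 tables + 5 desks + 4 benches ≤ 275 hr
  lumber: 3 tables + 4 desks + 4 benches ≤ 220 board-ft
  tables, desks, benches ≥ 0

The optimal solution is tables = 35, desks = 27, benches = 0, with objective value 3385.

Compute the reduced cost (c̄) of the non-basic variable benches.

-4

Binding: finishing and assembly. Non-binding: lumber (7 unused).
Slack constraints have shadow price 0 (complementary slackness).
From A_Bᵀ y = c: 6·y_finishing + 4·y_assembly = 62; 1·y_finishing + 5·y_assembly = 45.
This yields shadow prices y_finishing = 5, y_assembly = 8.
Reduced cost of benches: c₃ − yᵀa₃ = 33 − (5·1 + 8·4) = 33 − 37 = -4.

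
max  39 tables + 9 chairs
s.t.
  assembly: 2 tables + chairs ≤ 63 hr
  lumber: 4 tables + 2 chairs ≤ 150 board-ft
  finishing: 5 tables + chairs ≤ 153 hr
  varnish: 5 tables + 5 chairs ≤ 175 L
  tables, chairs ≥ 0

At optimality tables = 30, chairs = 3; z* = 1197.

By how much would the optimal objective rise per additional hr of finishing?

7

At the optimum: assembly uses 63 of 63 (binding); lumber uses 126 of 150 (slack = 24); finishing uses 153 of 153 (binding); varnish uses 165 of 175 (slack = 10).
Since lumber, varnish are not tight, their duals are 0.
Dual feasibility on the basic columns requires 2·y_assembly + 5·y_finishing = 39, 1·y_assembly + 1·y_finishing = 9.
Solving: y_assembly = 2, y_finishing = 7.
Shadow price of finishing = 7.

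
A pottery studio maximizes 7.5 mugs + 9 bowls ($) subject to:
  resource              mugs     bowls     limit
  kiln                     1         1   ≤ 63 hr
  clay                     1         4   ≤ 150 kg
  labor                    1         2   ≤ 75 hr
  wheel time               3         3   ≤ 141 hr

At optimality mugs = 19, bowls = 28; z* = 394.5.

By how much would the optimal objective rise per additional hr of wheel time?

2

At the optimum: kiln uses 47 of 63 (slack = 16); clay uses 131 of 150 (slack = 19); labor uses 75 of 75 (binding); wheel time uses 141 of 141 (binding).
By complementary slackness, y = 0 for the non-binding constraints.
Dual feasibility on the basic columns requires 1·y_labor + 3·y_wheel time = 7.5, 2·y_labor + 3·y_wheel time = 9.
Solving: y_labor = 1.5, y_wheel time = 2.
Shadow price of wheel time = 2.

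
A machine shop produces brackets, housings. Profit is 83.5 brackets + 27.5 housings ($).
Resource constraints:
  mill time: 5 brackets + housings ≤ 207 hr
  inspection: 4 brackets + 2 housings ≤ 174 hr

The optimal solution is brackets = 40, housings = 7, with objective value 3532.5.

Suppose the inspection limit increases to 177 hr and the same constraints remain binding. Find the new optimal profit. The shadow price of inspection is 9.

Δb = 3, so new z* = 3532.5 + (9)·(3) = 3532.5 + 27 = 3559.5.

3559.5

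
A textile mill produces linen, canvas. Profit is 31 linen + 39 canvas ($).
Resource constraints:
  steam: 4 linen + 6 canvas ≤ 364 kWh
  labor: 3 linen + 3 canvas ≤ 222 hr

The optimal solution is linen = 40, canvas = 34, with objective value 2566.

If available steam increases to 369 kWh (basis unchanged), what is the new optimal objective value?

2586

Check each constraint at x*: steam 364/364 (tight); labor 222/222 (tight).
The binding rows give the dual system: 4·y_steam + 3·y_labor = 31 and 6·y_steam + 3·y_labor = 39.
This yields shadow prices y_steam = 4, y_labor = 5.
Δz = y_steam·Δb = 4 × (5) = 20, so new z* = 2566 + 20 = 2586.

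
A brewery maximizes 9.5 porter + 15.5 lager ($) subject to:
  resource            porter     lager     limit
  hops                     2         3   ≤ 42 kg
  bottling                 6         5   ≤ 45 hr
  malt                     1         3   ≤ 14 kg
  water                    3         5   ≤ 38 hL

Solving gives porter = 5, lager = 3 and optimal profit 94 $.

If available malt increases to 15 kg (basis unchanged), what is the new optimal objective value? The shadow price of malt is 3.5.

Δb = 1, so new z* = 94 + (3.5)·(1) = 94 + 3.5 = 97.5.

97.5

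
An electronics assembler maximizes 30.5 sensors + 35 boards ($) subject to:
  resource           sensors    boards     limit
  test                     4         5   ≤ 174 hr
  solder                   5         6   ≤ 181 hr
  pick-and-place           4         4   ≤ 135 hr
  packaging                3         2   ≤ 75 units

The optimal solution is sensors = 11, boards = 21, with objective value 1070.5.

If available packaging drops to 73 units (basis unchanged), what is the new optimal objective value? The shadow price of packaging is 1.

Δb = -2, so new z* = 1070.5 + (1)·(-2) = 1070.5 − 2 = 1068.5.

1068.5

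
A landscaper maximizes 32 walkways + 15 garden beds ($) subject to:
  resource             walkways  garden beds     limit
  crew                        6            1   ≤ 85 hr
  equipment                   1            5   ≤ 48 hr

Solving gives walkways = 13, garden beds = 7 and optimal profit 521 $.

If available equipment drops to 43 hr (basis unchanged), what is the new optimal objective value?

At the optimum: crew uses 85 of 85 (binding); equipment uses 48 of 48 (binding).
From A_Bᵀ y = c: 6·y_crew + 1·y_equipment = 32; 1·y_crew + 5·y_equipment = 15.
This yields shadow prices y_crew = 5, y_equipment = 2.
Δz = y_equipment·Δb = 2 × (-5) = -10, so new z* = 521 − 10 = 511.

511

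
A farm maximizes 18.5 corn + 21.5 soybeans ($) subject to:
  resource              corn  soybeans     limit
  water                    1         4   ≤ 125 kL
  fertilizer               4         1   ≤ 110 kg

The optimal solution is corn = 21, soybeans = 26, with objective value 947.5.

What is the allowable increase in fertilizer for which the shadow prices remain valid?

Binding constraints: water, fertilizer. The basis is B = [[1,4],[4,1]] with det -15.
Per unit increase in fertilizer, x* moves by d = (0.2667, -0.0667).
The basis stays optimal until soybeans reaches 0; allowable increase = 390 kg.

390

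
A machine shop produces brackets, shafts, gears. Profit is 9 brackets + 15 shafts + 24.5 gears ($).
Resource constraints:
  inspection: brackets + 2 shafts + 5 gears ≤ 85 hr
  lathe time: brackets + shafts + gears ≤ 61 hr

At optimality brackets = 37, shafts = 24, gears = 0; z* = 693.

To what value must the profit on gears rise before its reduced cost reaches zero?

33

At the optimum: inspection uses 85 of 85 (binding); lathe time uses 61 of 61 (binding).
Dual feasibility on the basic columns requires 1·y_inspection + 1·y_lathe time = 9, 2·y_inspection + 1·y_lathe time = 15.
Solving: y_inspection = 6, y_lathe time = 3.
gears enters the basis when its profit ≥ yᵀa₃ = 6·5 + 3·1 = 33.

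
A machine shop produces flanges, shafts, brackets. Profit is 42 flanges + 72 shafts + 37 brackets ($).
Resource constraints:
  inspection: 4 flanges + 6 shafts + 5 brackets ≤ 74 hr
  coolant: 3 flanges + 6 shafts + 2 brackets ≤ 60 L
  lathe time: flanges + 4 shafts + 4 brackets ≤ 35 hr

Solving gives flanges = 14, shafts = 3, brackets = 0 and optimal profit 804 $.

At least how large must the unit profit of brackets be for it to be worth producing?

42

At the optimum: inspection uses 74 of 74 (binding); coolant uses 60 of 60 (binding); lathe time uses 26 of 35 (slack = 9).
Since lathe time is not tight, its dual is 0.
From A_Bᵀ y = c: 4·y_inspection + 3·y_coolant = 42; 6·y_inspection + 6·y_coolant = 72.
This yields shadow prices y_inspection = 6, y_coolant = 6.
brackets enters the basis when its profit ≥ yᵀa₃ = 6·5 + 6·2 = 42.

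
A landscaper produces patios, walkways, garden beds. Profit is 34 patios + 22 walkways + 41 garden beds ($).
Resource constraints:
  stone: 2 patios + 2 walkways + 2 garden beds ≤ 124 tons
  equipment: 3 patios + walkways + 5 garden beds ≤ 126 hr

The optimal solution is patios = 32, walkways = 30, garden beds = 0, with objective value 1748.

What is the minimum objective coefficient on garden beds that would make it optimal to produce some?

Check each constraint at x*: stone 124/124 (tight); equipment 126/126 (tight).
The binding rows give the dual system: 2·y_stone + 3·y_equipment = 34 and 2·y_stone + 1·y_equipment = 22.
Solving: y_stone = 8, y_equipment = 6.
garden beds enters the basis when its profit ≥ yᵀa₃ = 8·2 + 6·5 = 46.

46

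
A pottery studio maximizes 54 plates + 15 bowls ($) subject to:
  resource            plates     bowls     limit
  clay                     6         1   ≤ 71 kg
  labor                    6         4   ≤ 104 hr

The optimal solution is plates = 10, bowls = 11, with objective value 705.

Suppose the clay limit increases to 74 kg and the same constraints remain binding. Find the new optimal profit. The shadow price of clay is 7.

726

Δb = 3, so new z* = 705 + (7)·(3) = 705 + 21 = 726.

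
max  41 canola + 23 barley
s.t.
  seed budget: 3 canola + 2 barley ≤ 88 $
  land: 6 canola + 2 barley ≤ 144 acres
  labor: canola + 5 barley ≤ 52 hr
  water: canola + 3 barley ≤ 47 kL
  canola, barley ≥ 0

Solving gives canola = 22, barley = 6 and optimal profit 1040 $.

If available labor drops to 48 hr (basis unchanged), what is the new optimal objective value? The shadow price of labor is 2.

Δb = -4, so new z* = 1040 + (2)·(-4) = 1040 − 8 = 1032.

1032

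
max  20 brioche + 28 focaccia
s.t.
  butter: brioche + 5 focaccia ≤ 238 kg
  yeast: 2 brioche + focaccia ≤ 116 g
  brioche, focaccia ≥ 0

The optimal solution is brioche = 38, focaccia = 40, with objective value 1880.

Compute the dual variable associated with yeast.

Both butter and yeast are binding at x*.
The binding rows give the dual system: 1·y_butter + 2·y_yeast = 20 and 5·y_butter + 1·y_yeast = 28.
This yields shadow prices y_butter = 4, y_yeast = 8.
Shadow price of yeast = 8.

8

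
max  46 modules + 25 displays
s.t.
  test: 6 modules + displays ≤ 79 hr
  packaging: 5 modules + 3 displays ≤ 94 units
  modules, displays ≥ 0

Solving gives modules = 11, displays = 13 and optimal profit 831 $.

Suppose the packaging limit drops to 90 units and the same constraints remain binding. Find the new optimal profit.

Both test and packaging are binding at x*.
Dual feasibility on the basic columns requires 6·y_test + 5·y_packaging = 46, 1·y_test + 3·y_packaging = 25.
Solving: y_test = 1, y_packaging = 8.
Δz = y_packaging·Δb = 8 × (-4) = -32, so new z* = 831 − 32 = 799.

799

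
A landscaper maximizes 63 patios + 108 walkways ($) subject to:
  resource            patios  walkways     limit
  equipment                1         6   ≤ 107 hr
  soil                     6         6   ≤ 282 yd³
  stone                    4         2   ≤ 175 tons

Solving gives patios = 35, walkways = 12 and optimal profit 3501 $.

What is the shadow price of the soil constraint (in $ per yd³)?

Binding: equipment and soil. Non-binding: stone (11 unused).
Slack constraints have shadow price 0 (complementary slackness).
Dual feasibility on the basic columns requires 1·y_equipment + 6·y_soil = 63, 6·y_equipment + 6·y_soil = 108.
This yields shadow prices y_equipment = 9, y_soil = 9.
Shadow price of soil = 9.

9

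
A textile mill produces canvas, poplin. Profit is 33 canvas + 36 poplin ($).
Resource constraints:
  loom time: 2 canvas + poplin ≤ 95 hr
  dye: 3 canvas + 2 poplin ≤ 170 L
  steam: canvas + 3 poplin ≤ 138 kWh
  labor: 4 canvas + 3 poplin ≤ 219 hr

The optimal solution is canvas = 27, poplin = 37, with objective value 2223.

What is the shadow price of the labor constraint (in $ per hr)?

7

Check each constraint at x*: loom time 91/95 (slack 4); dye 155/170 (slack 15); steam 138/138 (tight); labor 219/219 (tight).
Since loom time, dye are not tight, their duals are 0.
The binding rows give the dual system: 1·y_steam + 4·y_labor = 33 and 3·y_steam + 3·y_labor = 36.
Solving: y_steam = 5, y_labor = 7.
Shadow price of labor = 7.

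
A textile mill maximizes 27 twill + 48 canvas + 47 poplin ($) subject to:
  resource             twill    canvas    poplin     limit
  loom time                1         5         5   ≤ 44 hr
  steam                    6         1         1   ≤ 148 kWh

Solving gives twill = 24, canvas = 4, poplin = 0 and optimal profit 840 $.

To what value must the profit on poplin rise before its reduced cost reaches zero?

48

At the optimum: loom time uses 44 of 44 (binding); steam uses 148 of 148 (binding).
Dual feasibility on the basic columns requires 1·y_loom time + 6·y_steam = 27, 5·y_loom time + 1·y_steam = 48.
Solving: y_loom time = 9, y_steam = 3.
poplin enters the basis when its profit ≥ yᵀa₃ = 9·5 + 3·1 = 48.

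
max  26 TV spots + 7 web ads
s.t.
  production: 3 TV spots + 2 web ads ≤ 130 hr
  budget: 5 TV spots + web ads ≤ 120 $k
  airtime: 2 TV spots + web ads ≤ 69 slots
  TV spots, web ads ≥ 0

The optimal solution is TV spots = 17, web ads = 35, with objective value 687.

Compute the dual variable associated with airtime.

3

Check each constraint at x*: production 121/130 (slack 9); budget 120/120 (tight); airtime 69/69 (tight).
Slack constraints have shadow price 0 (complementary slackness).
Dual feasibility on the basic columns requires 5·y_budget + 2·y_airtime = 26, 1·y_budget + 1·y_airtime = 7.
This yields shadow prices y_budget = 4, y_airtime = 3.
Shadow price of airtime = 3.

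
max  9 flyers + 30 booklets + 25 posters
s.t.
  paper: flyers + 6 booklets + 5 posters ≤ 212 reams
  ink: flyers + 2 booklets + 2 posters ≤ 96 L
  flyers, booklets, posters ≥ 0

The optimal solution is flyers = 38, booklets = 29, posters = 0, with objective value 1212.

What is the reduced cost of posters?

-2

At the optimum: paper uses 212 of 212 (binding); ink uses 96 of 96 (binding).
The binding rows give the dual system: 1·y_paper + 1·y_ink = 9 and 6·y_paper + 2·y_ink = 30.
This yields shadow prices y_paper = 3, y_ink = 6.
Reduced cost of posters: c₃ − yᵀa₃ = 25 − (3·5 + 6·2) = 25 − 27 = -2.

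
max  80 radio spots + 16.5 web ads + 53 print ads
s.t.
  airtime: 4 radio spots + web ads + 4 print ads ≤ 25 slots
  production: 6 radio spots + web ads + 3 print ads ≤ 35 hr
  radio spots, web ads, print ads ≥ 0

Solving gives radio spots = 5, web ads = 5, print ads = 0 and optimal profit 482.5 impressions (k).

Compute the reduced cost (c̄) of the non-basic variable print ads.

-6

At the optimum: airtime uses 25 of 25 (binding); production uses 35 of 35 (binding).
From A_Bᵀ y = c: 4·y_airtime + 6·y_production = 80; 1·y_airtime + 1·y_production = 16.5.
→ y_airtime = 9.5 and y_production = 7.
Reduced cost of print ads: c₃ − yᵀa₃ = 53 − (9.5·4 + 7·3) = 53 − 59 = -6.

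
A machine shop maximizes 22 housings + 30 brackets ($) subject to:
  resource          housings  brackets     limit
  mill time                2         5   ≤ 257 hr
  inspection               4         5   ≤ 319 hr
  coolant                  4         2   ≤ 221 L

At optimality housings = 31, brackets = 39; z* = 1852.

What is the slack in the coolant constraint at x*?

19

coolant used = 4·31 + 2·39 = 202; slack = 221 − 202 = 19.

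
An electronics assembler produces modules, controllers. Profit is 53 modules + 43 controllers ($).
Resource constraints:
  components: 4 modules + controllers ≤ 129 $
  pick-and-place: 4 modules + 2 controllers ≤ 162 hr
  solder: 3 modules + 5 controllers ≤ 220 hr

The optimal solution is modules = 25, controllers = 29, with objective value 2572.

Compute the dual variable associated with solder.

Check each constraint at x*: components 129/129 (tight); pick-and-place 158/162 (slack 4); solder 220/220 (tight).
Slack constraints have shadow price 0 (complementary slackness).
Dual feasibility on the basic columns requires 4·y_components + 3·y_solder = 53, 1·y_components + 5·y_solder = 43.
This yields shadow prices y_components = 8, y_solder = 7.
Shadow price of solder = 7.

7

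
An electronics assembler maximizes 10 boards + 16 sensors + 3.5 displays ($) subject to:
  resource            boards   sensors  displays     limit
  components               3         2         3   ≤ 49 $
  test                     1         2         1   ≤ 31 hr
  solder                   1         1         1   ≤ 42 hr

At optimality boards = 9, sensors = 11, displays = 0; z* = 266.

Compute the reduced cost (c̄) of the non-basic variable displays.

-6.5

Binding: components and test. Non-binding: solder (22 unused).
By complementary slackness, y = 0 for the non-binding constraint.
The binding rows give the dual system: 3·y_components + 1·y_test = 10 and 2·y_components + 2·y_test = 16.
→ y_components = 1 and y_test = 7.
Reduced cost of displays: c₃ − yᵀa₃ = 3.5 − (1·3 + 7·1) = 3.5 − 10 = -6.5.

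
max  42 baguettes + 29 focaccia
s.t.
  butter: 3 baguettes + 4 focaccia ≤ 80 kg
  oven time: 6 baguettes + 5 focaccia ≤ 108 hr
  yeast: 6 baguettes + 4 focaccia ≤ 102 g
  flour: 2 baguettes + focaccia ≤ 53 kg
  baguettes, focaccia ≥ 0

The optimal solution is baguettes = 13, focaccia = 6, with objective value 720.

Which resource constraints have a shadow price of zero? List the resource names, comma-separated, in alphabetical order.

butter: 63/80 (slack 17)
oven time: 108/108 (binding)
yeast: 102/102 (binding)
flour: 32/53 (slack 21)
By complementary slackness, a constraint with positive slack has shadow price 0 → butter, flour.

butter, flour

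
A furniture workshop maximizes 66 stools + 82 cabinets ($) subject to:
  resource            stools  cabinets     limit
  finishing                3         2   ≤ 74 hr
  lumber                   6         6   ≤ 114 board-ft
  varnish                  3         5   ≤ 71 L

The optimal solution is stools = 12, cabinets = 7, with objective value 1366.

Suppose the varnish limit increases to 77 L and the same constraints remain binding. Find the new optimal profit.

At the optimum: finishing uses 50 of 74 (slack = 24); lumber uses 114 of 114 (binding); varnish uses 71 of 71 (binding).
Since finishing is not tight, its dual is 0.
Dual feasibility on the basic columns requires 6·y_lumber + 3·y_varnish = 66, 6·y_lumber + 5·y_varnish = 82.
→ y_lumber = 7 and y_varnish = 8.
Δz = y_varnish·Δb = 8 × (6) = 48, so new z* = 1366 + 48 = 1414.

1414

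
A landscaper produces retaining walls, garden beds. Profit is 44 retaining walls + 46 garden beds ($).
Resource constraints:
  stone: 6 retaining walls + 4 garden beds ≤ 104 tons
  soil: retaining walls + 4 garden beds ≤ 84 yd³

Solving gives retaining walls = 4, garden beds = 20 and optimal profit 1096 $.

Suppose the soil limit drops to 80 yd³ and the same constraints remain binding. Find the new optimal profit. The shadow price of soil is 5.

Δb = -4, so new z* = 1096 + (5)·(-4) = 1096 − 20 = 1076.

1076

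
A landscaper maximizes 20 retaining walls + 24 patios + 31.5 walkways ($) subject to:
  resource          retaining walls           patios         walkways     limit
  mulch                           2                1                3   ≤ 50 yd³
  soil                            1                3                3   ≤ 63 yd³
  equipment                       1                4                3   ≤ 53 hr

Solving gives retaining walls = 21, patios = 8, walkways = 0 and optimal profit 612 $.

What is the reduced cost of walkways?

-4.5

At the optimum: mulch uses 50 of 50 (binding); soil uses 45 of 63 (slack = 18); equipment uses 53 of 53 (binding).
By complementary slackness, y = 0 for the non-binding constraint.
From A_Bᵀ y = c: 2·y_mulch + 1·y_equipment = 20; 1·y_mulch + 4·y_equipment = 24.
This yields shadow prices y_mulch = 8, y_equipment = 4.
Reduced cost of walkways: c₃ − yᵀa₃ = 31.5 − (8·3 + 4·3) = 31.5 − 36 = -4.5.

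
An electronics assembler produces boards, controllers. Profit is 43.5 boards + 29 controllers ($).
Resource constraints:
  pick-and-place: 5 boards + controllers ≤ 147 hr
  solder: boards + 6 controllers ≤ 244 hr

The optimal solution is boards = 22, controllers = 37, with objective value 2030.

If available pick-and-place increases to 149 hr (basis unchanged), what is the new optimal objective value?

2046

Check each constraint at x*: pick-and-place 147/147 (tight); solder 244/244 (tight).
The binding rows give the dual system: 5·y_pick-and-place + 1·y_solder = 43.5 and 1·y_pick-and-place + 6·y_solder = 29.
This yields shadow prices y_pick-and-place = 8, y_solder = 3.5.
Δz = y_pick-and-place·Δb = 8 × (2) = 16, so new z* = 2030 + 16 = 2046.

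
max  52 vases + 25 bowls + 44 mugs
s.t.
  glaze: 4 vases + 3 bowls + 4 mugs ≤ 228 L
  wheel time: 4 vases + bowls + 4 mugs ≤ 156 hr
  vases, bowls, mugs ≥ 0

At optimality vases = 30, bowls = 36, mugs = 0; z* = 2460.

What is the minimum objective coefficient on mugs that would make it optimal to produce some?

Check each constraint at x*: glaze 228/228 (tight); wheel time 156/156 (tight).
The binding rows give the dual system: 4·y_glaze + 4·y_wheel time = 52 and 3·y_glaze + 1·y_wheel time = 25.
Solving: y_glaze = 6, y_wheel time = 7.
mugs enters the basis when its profit ≥ yᵀa₃ = 6·4 + 7·4 = 52.

52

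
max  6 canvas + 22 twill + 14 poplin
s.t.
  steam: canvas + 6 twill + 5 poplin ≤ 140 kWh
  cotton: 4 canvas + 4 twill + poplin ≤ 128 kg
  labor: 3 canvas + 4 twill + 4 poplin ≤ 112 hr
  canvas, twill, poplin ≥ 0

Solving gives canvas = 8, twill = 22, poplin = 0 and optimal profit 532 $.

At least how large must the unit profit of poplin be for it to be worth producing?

Binding: steam and labor. Non-binding: cotton (8 unused).
Since cotton is not tight, its dual is 0.
From A_Bᵀ y = c: 1·y_steam + 3·y_labor = 6; 6·y_steam + 4·y_labor = 22.
Solving: y_steam = 3, y_labor = 1.
poplin enters the basis when its profit ≥ yᵀa₃ = 3·5 + 1·4 = 19.

19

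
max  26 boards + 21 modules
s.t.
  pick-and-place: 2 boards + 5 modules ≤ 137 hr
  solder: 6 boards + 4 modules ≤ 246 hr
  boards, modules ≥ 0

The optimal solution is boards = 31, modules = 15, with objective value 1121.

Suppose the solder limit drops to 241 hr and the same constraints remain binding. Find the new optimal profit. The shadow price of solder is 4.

1101

Δb = -5, so new z* = 1121 + (4)·(-5) = 1121 − 20 = 1101.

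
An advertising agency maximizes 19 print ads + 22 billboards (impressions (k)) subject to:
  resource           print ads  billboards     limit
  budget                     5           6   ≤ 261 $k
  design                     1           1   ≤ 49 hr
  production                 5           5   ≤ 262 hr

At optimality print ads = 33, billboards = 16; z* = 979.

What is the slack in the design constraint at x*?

0

design used = 1·33 + 1·16 = 49; slack = 49 − 49 = 0.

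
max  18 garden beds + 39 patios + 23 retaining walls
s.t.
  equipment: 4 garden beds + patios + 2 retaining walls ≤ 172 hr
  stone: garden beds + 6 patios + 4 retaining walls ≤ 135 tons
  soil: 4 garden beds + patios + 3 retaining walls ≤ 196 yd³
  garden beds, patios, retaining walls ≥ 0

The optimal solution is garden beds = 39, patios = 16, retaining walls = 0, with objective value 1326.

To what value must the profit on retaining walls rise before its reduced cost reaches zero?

Check each constraint at x*: equipment 172/172 (tight); stone 135/135 (tight); soil 172/196 (slack 24).
By complementary slackness, y = 0 for the non-binding constraint.
The binding rows give the dual system: 4·y_equipment + 1·y_stone = 18 and 1·y_equipment + 6·y_stone = 39.
Solving: y_equipment = 3, y_stone = 6.
retaining walls enters the basis when its profit ≥ yᵀa₃ = 3·2 + 6·4 = 30.

30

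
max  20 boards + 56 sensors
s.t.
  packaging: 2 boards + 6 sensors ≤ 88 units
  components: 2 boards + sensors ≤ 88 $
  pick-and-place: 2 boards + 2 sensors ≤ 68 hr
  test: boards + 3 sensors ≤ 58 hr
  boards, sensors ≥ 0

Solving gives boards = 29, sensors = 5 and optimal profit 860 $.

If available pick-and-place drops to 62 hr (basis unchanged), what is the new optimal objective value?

854

Check each constraint at x*: packaging 88/88 (tight); components 63/88 (slack 25); pick-and-place 68/68 (tight); test 44/58 (slack 14).
By complementary slackness, y = 0 for the non-binding constraints.
From A_Bᵀ y = c: 2·y_packaging + 2·y_pick-and-place = 20; 6·y_packaging + 2·y_pick-and-place = 56.
This yields shadow prices y_packaging = 9, y_pick-and-place = 1.
Δz = y_pick-and-place·Δb = 1 × (-6) = -6, so new z* = 860 − 6 = 854.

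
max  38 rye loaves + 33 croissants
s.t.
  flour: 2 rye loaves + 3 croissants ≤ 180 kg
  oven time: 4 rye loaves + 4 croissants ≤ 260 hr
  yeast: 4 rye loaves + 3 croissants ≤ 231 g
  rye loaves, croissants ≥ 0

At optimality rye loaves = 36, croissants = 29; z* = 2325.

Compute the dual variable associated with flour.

0

Binding: oven time and yeast. Non-binding: flour (21 unused).
Since flour is not tight, its dual is 0.
The binding rows give the dual system: 4·y_oven time + 4·y_yeast = 38 and 4·y_oven time + 3·y_yeast = 33.
→ y_oven time = 4.5 and y_yeast = 5.
Shadow price of flour = 0.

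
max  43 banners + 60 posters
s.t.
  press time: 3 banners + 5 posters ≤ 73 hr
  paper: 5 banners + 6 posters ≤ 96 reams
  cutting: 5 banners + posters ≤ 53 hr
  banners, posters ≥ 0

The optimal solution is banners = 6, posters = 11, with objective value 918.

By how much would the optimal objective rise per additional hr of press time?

6

At the optimum: press time uses 73 of 73 (binding); paper uses 96 of 96 (binding); cutting uses 41 of 53 (slack = 12).
Slack constraints have shadow price 0 (complementary slackness).
Dual feasibility on the basic columns requires 3·y_press time + 5·y_paper = 43, 5·y_press time + 6·y_paper = 60.
This yields shadow prices y_press time = 6, y_paper = 5.
Shadow price of press time = 6.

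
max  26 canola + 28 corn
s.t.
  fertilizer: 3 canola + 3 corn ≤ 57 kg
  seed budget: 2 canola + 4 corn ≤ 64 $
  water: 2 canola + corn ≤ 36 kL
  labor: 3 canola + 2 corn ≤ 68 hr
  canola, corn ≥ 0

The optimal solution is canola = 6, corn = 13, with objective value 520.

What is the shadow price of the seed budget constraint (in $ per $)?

Binding: fertilizer and seed budget. Non-binding: water (11 unused), labor (24 unused).
Slack constraints have shadow price 0 (complementary slackness).
Dual feasibility on the basic columns requires 3·y_fertilizer + 2·y_seed budget = 26, 3·y_fertilizer + 4·y_seed budget = 28.
This yields shadow prices y_fertilizer = 8, y_seed budget = 1.
Shadow price of seed budget = 1.

1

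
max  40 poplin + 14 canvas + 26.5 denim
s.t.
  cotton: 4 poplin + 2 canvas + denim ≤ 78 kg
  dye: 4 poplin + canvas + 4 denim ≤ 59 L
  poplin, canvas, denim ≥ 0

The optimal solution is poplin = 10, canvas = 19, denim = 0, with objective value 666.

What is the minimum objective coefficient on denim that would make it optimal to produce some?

28

Both cotton and dye are binding at x*.
The binding rows give the dual system: 4·y_cotton + 4·y_dye = 40 and 2·y_cotton + 1·y_dye = 14.
→ y_cotton = 4 and y_dye = 6.
denim enters the basis when its profit ≥ yᵀa₃ = 4·1 + 6·4 = 28.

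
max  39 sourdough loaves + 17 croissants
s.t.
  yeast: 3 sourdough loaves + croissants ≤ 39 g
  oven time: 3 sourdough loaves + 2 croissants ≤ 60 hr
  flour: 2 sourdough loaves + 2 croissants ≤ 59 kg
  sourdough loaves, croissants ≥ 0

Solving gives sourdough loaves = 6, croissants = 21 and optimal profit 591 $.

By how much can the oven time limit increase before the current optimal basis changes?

Binding constraints: yeast, oven time. The basis is B = [[3,1],[3,2]] with det 3.
Per unit increase in oven time, x* moves by d = (-0.3333, 1).
The basis stays optimal until flour becomes binding; allowable increase = 3.75 hr.

3.75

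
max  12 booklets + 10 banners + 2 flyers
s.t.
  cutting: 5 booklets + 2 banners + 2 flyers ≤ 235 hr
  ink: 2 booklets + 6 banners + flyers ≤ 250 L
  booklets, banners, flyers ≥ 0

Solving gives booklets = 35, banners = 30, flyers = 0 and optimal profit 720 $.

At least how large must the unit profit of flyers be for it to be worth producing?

5

Check each constraint at x*: cutting 235/235 (tight); ink 250/250 (tight).
The binding rows give the dual system: 5·y_cutting + 2·y_ink = 12 and 2·y_cutting + 6·y_ink = 10.
→ y_cutting = 2 and y_ink = 1.
flyers enters the basis when its profit ≥ yᵀa₃ = 2·2 + 1·1 = 5.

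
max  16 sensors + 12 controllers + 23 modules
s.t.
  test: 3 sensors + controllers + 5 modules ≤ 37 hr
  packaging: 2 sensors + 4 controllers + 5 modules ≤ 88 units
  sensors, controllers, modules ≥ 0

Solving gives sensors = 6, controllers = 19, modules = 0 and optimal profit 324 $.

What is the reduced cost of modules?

Check each constraint at x*: test 37/37 (tight); packaging 88/88 (tight).
The binding rows give the dual system: 3·y_test + 2·y_packaging = 16 and 1·y_test + 4·y_packaging = 12.
This yields shadow prices y_test = 4, y_packaging = 2.
Reduced cost of modules: c₃ − yᵀa₃ = 23 − (4·5 + 2·5) = 23 − 30 = -7.

-7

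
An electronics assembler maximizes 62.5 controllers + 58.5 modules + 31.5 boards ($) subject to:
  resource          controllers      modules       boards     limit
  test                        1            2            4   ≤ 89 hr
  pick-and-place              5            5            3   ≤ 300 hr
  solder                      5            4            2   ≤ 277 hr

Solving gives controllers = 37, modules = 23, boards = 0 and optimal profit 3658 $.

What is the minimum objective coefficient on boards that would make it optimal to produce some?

33.5

Binding: pick-and-place and solder. Non-binding: test (6 unused).
By complementary slackness, y = 0 for the non-binding constraint.
The binding rows give the dual system: 5·y_pick-and-place + 5·y_solder = 62.5 and 5·y_pick-and-place + 4·y_solder = 58.5.
→ y_pick-and-place = 8.5 and y_solder = 4.
boards enters the basis when its profit ≥ yᵀa₃ = 8.5·3 + 4·2 = 33.5.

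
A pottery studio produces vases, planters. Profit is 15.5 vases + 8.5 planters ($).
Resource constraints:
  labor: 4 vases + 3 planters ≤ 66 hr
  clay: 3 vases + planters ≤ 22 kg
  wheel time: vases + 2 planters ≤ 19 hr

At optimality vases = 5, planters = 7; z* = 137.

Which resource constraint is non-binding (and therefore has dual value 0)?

labor

labor: 41/66 (slack 25)
clay: 22/22 (binding)
wheel time: 19/19 (binding)
By complementary slackness, a constraint with positive slack has shadow price 0 → labor.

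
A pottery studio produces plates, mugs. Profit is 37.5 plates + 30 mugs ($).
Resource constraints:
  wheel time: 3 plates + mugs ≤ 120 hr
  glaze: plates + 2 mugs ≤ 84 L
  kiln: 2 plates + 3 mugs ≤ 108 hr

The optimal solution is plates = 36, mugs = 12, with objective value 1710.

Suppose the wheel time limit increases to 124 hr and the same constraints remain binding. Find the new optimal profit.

Check each constraint at x*: wheel time 120/120 (tight); glaze 60/84 (slack 24); kiln 108/108 (tight).
By complementary slackness, y = 0 for the non-binding constraint.
Dual feasibility on the basic columns requires 3·y_wheel time + 2·y_kiln = 37.5, 1·y_wheel time + 3·y_kiln = 30.
Solving: y_wheel time = 7.5, y_kiln = 7.5.
Δz = y_wheel time·Δb = 7.5 × (4) = 30, so new z* = 1710 + 30 = 1740.

1740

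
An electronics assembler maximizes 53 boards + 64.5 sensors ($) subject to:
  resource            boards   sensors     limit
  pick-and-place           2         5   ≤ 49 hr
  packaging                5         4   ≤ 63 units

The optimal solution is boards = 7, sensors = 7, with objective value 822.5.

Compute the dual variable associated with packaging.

At the optimum: pick-and-place uses 49 of 49 (binding); packaging uses 63 of 63 (binding).
From A_Bᵀ y = c: 2·y_pick-and-place + 5·y_packaging = 53; 5·y_pick-and-place + 4·y_packaging = 64.5.
→ y_pick-and-place = 6.5 and y_packaging = 8.
Shadow price of packaging = 8.

8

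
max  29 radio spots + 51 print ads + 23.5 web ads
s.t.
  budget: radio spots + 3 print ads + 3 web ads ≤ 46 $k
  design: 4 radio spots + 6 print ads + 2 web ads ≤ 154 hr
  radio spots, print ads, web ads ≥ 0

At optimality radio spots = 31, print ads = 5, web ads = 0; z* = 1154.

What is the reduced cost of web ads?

Check each constraint at x*: budget 46/46 (tight); design 154/154 (tight).
From A_Bᵀ y = c: 1·y_budget + 4·y_design = 29; 3·y_budget + 6·y_design = 51.
→ y_budget = 5 and y_design = 6.
Reduced cost of web ads: c₃ − yᵀa₃ = 23.5 − (5·3 + 6·2) = 23.5 − 27 = -3.5.

-3.5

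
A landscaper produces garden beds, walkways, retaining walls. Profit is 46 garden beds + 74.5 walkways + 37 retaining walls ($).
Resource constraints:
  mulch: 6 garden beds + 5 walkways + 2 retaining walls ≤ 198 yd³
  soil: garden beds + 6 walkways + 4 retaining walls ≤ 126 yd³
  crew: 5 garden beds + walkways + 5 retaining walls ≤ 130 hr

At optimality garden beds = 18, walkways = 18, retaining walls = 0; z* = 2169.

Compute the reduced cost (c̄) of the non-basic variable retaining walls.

Binding: mulch and soil. Non-binding: crew (22 unused).
Slack constraints have shadow price 0 (complementary slackness).
From A_Bᵀ y = c: 6·y_mulch + 1·y_soil = 46; 5·y_mulch + 6·y_soil = 74.5.
Solving: y_mulch = 6.5, y_soil = 7.
Reduced cost of retaining walls: c₃ − yᵀa₃ = 37 − (6.5·2 + 7·4) = 37 − 41 = -4.

-4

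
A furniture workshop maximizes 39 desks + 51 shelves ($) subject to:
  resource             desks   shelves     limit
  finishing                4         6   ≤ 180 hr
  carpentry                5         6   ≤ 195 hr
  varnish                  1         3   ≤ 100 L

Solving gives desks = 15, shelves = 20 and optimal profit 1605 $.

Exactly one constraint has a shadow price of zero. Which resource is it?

varnish

finishing: 180/180 (binding)
carpentry: 195/195 (binding)
varnish: 75/100 (slack 25)
By complementary slackness, a constraint with positive slack has shadow price 0 → varnish.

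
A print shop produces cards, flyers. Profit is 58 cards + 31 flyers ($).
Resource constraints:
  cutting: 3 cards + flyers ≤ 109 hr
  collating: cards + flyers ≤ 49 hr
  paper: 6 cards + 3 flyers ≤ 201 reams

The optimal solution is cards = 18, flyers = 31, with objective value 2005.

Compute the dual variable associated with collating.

4

Binding: collating and paper. Non-binding: cutting (24 unused).
Since cutting is not tight, its dual is 0.
Dual feasibility on the basic columns requires 1·y_collating + 6·y_paper = 58, 1·y_collating + 3·y_paper = 31.
Solving: y_collating = 4, y_paper = 9.
Shadow price of collating = 4.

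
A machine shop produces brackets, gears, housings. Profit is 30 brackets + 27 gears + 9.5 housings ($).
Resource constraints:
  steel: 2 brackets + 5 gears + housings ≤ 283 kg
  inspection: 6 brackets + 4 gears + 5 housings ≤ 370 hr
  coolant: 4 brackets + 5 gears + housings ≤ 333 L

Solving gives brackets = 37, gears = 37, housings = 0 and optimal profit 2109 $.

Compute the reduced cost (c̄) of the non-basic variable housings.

-8.5

Binding: inspection and coolant. Non-binding: steel (24 unused).
Slack constraints have shadow price 0 (complementary slackness).
From A_Bᵀ y = c: 6·y_inspection + 4·y_coolant = 30; 4·y_inspection + 5·y_coolant = 27.
This yields shadow prices y_inspection = 3, y_coolant = 3.
Reduced cost of housings: c₃ − yᵀa₃ = 9.5 − (3·5 + 3·1) = 9.5 − 18 = -8.5.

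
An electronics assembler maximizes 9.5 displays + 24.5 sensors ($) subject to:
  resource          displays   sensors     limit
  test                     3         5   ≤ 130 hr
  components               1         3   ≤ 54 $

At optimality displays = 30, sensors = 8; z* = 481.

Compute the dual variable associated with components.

6.5

Both test and components are binding at x*.
From A_Bᵀ y = c: 3·y_test + 1·y_components = 9.5; 5·y_test + 3·y_components = 24.5.
Solving: y_test = 1, y_components = 6.5.
Shadow price of components = 6.5.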